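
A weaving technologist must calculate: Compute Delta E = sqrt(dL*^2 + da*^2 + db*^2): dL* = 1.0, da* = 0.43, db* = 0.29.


Formula: Delta E = sqrt(dL*^2 + da*^2 + db*^2)
Step 1: dL*^2 = 1.0^2 = 1.0
Step 2: da*^2 = 0.43^2 = 0.1849
Step 3: db*^2 = 0.29^2 = 0.0841
Step 4: Sum = 1.0 + 0.1849 + 0.0841 = 1.269
Step 5: Delta E = sqrt(1.269) = 1.13

1.13 Delta E


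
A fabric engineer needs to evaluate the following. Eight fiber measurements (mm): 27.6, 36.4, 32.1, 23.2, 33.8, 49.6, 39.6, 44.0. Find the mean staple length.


Formula: Mean = sum of lengths / count
Sum = 27.6 + 36.4 + 32.1 + 23.2 + 33.8 + 49.6 + 39.6 + 44.0
Sum = 286.3 mm
Mean = 286.3 / 8 = 35.79 mm

35.79 mm


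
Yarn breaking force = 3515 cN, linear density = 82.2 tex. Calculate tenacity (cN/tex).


Formula: Tenacity = Breaking force / Linear density
Tenacity = 3515 cN / 82.2 tex
Tenacity = 42.76 cN/tex

42.76 cN/tex


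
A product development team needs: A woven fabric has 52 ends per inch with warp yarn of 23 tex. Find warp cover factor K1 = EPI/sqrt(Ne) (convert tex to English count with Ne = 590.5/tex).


Formula: K1 = EPI / sqrt(Ne), with Ne = 590.5 / tex_warp
Step 1: Ne = 590.5 / 23 = 25.674
Step 2: sqrt(Ne) = sqrt(25.674) = 5.067
Step 3: K1 = 52 / 5.067 = 10.3

10.3


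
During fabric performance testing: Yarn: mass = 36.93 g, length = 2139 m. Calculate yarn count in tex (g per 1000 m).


Formula: Tex = (mass_g / length_m) * 1000
Substituting: Tex = (36.93 / 2139) * 1000
Intermediate: 36.93 / 2139 = 0.01726508 g/m
Tex = 0.01726508 * 1000 = 17.27 tex

17.27 tex


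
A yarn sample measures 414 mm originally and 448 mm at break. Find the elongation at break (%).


Formula: Elongation (%) = ((L_break - L0) / L0) * 100
Step 1: Extension = 448 - 414 = 34 mm
Step 2: Elongation = (34 / 414) * 100
Step 3: Elongation = 0.082126 * 100 = 8.2126% ≈ 8.2%

8.2%


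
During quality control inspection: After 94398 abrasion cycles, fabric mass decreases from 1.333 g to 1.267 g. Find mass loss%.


Formula: Mass loss% = ((m_before - m_after) / m_before) * 100
Step 1: Mass loss = 1.333 - 1.267 = 0.066 g
Step 2: Ratio = 0.066 / 1.333 = 0.0495124
Step 3: Mass loss% = 0.0495124 * 100 = 4.95124% ≈ 4.95%

4.95%


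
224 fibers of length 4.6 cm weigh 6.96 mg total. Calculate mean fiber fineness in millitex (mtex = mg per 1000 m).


Formula: fineness (mtex) = mass (mg) / total length (km) = (mass_mg / total_length_m) * 1000
Step 1: Convert fiber length: 4.6 cm = 0.046 m
Step 2: Total fiber length = 224 * 0.046 = 10.304 m
Step 3: Linear density = 6.96 mg / 10.304 m = 0.6755 mg/m
Step 4: fineness = 0.6755 * 1000 = 675.5 mtex

675.5 mtex


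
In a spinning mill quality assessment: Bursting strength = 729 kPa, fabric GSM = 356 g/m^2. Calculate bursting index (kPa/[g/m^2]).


Formula: Bursting Index = Bursting Strength / Fabric GSM
BI = 729 kPa / 356 g/m^2
BI = 2.048 kPa/(g/m^2)

2.048 kPa/(g/m^2)


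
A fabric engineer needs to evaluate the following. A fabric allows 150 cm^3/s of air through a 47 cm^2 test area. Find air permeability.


Formula: Air Permeability = Airflow / Test Area
AP = 150 cm^3/s / 47 cm^2
AP = 3.2 cm^3/s/cm^2

3.2 cm^3/s/cm^2


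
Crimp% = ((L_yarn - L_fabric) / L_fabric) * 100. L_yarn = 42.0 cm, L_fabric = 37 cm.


Formula: Crimp% = ((L_yarn - L_fabric) / L_fabric) * 100
Step 1: Extension = 42.0 - 37 = 5.0 cm
Step 2: Crimp% = (5.0 / 37) * 100
Step 3: Crimp% = 0.135135 * 100 = 13.5135% ≈ 13.5%

13.5%


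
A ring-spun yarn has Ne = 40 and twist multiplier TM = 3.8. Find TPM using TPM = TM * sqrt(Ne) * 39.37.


Formula: TPM = TM * sqrt(Ne) * 39.37
Step 1: sqrt(Ne) = sqrt(40) = 6.3246
Step 2: TM * sqrt(Ne) = 3.8 * 6.3246 = 24.0335
Step 3: TPM = 24.0335 * 39.37 = 946 twists/m

946 twists/m


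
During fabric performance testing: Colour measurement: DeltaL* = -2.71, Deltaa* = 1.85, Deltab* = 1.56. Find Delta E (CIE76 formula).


Formula: Delta E = sqrt(dL*^2 + da*^2 + db*^2)
Step 1: dL*^2 = (-2.71)^2 = 7.3441
Step 2: da*^2 = 1.85^2 = 3.4225
Step 3: db*^2 = 1.56^2 = 2.4336
Step 4: Sum = 7.3441 + 3.4225 + 2.4336 = 13.2002
Step 5: Delta E = sqrt(13.2002) = 3.63

3.63 Delta E


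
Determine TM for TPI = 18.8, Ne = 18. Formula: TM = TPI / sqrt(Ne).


Formula: TM = TPI / sqrt(Ne)
Step 1: sqrt(Ne) = sqrt(18) = 4.2426
Step 2: TM = 18.8 / 4.2426 = 4.43

4.43 TM


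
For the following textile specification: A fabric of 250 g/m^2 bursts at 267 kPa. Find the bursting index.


Formula: Bursting Index = Bursting Strength / Fabric GSM
BI = 267 kPa / 250 g/m^2
BI = 1.068 kPa/(g/m^2)

1.068 kPa/(g/m^2)


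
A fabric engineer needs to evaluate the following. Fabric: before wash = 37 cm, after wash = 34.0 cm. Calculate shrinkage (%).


Formula: Shrinkage% = ((L_before - L_after) / L_before) * 100
Step 1: Shrinkage = 37 - 34.0 = 3.0 cm
Step 2: Shrinkage% = (3.0 / 37) * 100
Step 3: Shrinkage% = 0.081081 * 100 = 8.1081% ≈ 8.1%

8.1%


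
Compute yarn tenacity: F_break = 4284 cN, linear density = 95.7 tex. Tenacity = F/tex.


Formula: Tenacity = Breaking force / Linear density
Tenacity = 4284 cN / 95.7 tex
Tenacity = 44.76 cN/tex

44.76 cN/tex


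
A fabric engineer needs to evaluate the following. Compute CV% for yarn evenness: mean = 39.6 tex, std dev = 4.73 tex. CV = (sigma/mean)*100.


Formula: CV% = (standard deviation / mean) * 100
Step 1: Ratio = 4.73 / 39.6 = 0.119444
Step 2: CV% = 0.119444 * 100 = 11.9444% ≈ 11.9%

11.9%


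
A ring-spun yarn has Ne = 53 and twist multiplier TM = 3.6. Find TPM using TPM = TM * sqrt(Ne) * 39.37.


Formula: TPM = TM * sqrt(Ne) * 39.37
Step 1: sqrt(Ne) = sqrt(53) = 7.2801
Step 2: TM * sqrt(Ne) = 3.6 * 7.2801 = 26.2084
Step 3: TPM = 26.2084 * 39.37 = 1032 twists/m

1032 twists/m


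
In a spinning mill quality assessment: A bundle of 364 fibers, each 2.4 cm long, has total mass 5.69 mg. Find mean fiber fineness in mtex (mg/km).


Formula: fineness (mtex) = mass (mg) / total length (km) = (mass_mg / total_length_m) * 1000
Step 1: Convert fiber length: 2.4 cm = 0.024 m
Step 2: Total fiber length = 364 * 0.024 = 8.736 m
Step 3: Linear density = 5.69 mg / 8.736 m = 0.6513 mg/m
Step 4: fineness = 0.6513 * 1000 = 651.3 mtex

651.3 mtex


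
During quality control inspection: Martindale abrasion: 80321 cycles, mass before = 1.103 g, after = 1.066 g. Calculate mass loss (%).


Formula: Mass loss% = ((m_before - m_after) / m_before) * 100
Step 1: Mass loss = 1.103 - 1.066 = 0.037 g
Step 2: Ratio = 0.037 / 1.103 = 0.0335449
Step 3: Mass loss% = 0.0335449 * 100 = 3.35449% ≈ 3.35%

3.35%


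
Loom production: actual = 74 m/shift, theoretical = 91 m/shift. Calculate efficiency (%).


Formula: Efficiency% = (Actual output / Theoretical output) * 100
Efficiency% = (74 / 91) * 100
Efficiency% = 0.813187 * 100 = 81.3187% ≈ 81.3%

81.3%


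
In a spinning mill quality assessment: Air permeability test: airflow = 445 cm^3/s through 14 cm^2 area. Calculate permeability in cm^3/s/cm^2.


Formula: Air Permeability = Airflow / Test Area
AP = 445 cm^3/s / 14 cm^2
AP = 31.8 cm^3/s/cm^2

31.8 cm^3/s/cm^2


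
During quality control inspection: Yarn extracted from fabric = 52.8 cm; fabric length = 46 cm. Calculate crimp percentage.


Formula: Crimp% = ((L_yarn - L_fabric) / L_fabric) * 100
Step 1: Extension = 52.8 - 46 = 6.8 cm
Step 2: Crimp% = (6.8 / 46) * 100
Step 3: Crimp% = 0.147826 * 100 = 14.7826% ≈ 14.8%

14.8%


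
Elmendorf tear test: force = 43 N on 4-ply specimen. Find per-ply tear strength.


Formula: Per-ply strength = Total force / Number of plies
Per-ply = 43 N / 4
Per-ply = 10.75 N

10.75 N


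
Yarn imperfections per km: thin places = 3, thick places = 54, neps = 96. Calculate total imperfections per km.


Formula: Total = thin places + thick places + neps
Total = 3 + 54 + 96
Total = 153 imperfections/km

153 imperfections/km


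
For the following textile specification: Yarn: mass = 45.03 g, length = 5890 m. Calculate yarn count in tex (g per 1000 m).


Formula: Tex = (mass_g / length_m) * 1000
Substituting: Tex = (45.03 / 5890) * 1000
Intermediate: 45.03 / 5890 = 0.00764516 g/m
Tex = 0.00764516 * 1000 = 7.65 tex

7.65 tex


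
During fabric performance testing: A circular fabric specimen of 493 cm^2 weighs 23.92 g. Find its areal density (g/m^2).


Formula: GSM = mass_g / area_m2
Step 1: Convert area: 493 cm^2 = 493 / 10000 = 0.0493 m^2
Step 2: GSM = 23.92 g / 0.0493 m^2 = 485.2 g/m^2

485.2 g/m^2


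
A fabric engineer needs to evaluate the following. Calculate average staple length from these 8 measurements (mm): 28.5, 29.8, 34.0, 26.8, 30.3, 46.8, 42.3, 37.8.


Formula: Mean = sum of lengths / count
Sum = 28.5 + 29.8 + 34.0 + 26.8 + 30.3 + 46.8 + 42.3 + 37.8
Sum = 276.3 mm
Mean = 276.3 / 8 = 34.54 mm

34.54 mm


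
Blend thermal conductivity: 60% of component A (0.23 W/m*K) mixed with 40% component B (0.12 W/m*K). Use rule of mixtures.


Formula: Blend property = (fraction_A * property_A) + (fraction_B * property_B)
Step 1: Contribution A = 60/100 * 0.23 W/m*K = 0.138 W/m*K
Step 2: Contribution B = 40/100 * 0.12 W/m*K = 0.048 W/m*K
Step 3: Blend thermal conductivity = 0.138 + 0.048 = 0.186 W/m*K

0.186 W/m*K


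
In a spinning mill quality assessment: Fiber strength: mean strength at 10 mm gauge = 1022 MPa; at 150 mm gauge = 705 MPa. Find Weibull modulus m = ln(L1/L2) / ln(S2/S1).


Formula: m = ln(L1/L2) / ln(S2/S1)
Step 1: ln(L1/L2) = ln(10/150) = -2.70805
Step 2: S2/S1 = 705/1022 = 0.68982
Step 3: ln(S2/S1) = ln(0.68982) = -0.37132
Step 4: m = -2.70805 / -0.37132 = 7.29

7.29 (Weibull m)


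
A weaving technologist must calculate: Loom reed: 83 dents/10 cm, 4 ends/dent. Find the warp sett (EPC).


Formula: EPC = (dents per 10 cm * ends per dent) / 10
Step 1: Total ends per 10 cm = 83 * 4 = 332
Step 2: EPC = 332 / 10 = 33.2 ends/cm

33.2 ends/cm


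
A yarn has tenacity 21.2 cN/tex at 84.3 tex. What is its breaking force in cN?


Formula: Breaking force = Tenacity * Linear density
F = 21.2 cN/tex * 84.3 tex
F = 1787.16 cN

1787.16 cN


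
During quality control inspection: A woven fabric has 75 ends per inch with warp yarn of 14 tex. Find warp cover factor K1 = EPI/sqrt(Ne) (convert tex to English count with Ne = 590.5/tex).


Formula: K1 = EPI / sqrt(Ne), with Ne = 590.5 / tex_warp
Step 1: Ne = 590.5 / 14 = 42.179
Step 2: sqrt(Ne) = sqrt(42.179) = 6.4945
Step 3: K1 = 75 / 6.4945 = 11.5

11.5


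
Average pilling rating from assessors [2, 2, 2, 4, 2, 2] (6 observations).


Formula: Mean = sum / count
Sum = 2 + 2 + 2 + 4 + 2 + 2 = 14
Mean = 14 / 6 = 2.3

2.3


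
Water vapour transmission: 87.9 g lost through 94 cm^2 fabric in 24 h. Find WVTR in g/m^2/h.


Formula: WVTR = mass_loss / (area * time)
Step 1: Convert area: 94 cm^2 = 0.0094 m^2
Step 2: WVTR = 87.9 g / (0.0094 m^2 * 24 h)
Step 3: WVTR = 87.9 / 0.2256 = 389.6 g/m^2/h

389.6 g/m^2/h


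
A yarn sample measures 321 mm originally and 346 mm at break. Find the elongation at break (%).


Formula: Elongation (%) = ((L_break - L0) / L0) * 100
Step 1: Extension = 346 - 321 = 25 mm
Step 2: Elongation = (25 / 321) * 100
Step 3: Elongation = 0.077882 * 100 = 7.7882% ≈ 7.8%

7.8%


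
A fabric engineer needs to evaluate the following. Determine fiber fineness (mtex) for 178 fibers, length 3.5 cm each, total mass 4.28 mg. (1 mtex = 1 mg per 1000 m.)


Formula: fineness (mtex) = mass (mg) / total length (km) = (mass_mg / total_length_m) * 1000
Step 1: Convert fiber length: 3.5 cm = 0.035 m
Step 2: Total fiber length = 178 * 0.035 = 6.23 m
Step 3: Linear density = 4.28 mg / 6.23 m = 0.6870 mg/m
Step 4: fineness = 0.6870 * 1000 = 687.0 mtex

687.0 mtex


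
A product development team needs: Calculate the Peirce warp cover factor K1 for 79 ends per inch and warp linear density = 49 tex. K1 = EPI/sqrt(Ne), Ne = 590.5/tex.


Formula: K1 = EPI / sqrt(Ne), with Ne = 590.5 / tex_warp
Step 1: Ne = 590.5 / 49 = 12.051
Step 2: sqrt(Ne) = sqrt(12.051) = 3.4715
Step 3: K1 = 79 / 3.4715 = 22.8

22.8


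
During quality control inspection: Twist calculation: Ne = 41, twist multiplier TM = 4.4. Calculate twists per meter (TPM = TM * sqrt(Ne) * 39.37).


Formula: TPM = TM * sqrt(Ne) * 39.37
Step 1: sqrt(Ne) = sqrt(41) = 6.4031
Step 2: TM * sqrt(Ne) = 4.4 * 6.4031 = 28.1736
Step 3: TPM = 28.1736 * 39.37 = 1109 twists/m

1109 twists/m


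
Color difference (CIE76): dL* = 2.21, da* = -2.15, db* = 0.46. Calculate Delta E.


Formula: Delta E = sqrt(dL*^2 + da*^2 + db*^2)
Step 1: dL*^2 = 2.21^2 = 4.8841
Step 2: da*^2 = (-2.15)^2 = 4.6225
Step 3: db*^2 = 0.46^2 = 0.2116
Step 4: Sum = 4.8841 + 4.6225 + 0.2116 = 9.7182
Step 5: Delta E = sqrt(9.7182) = 3.12

3.12 Delta E


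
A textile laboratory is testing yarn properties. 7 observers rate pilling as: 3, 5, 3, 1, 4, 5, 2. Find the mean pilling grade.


Formula: Mean = sum / count
Sum = 3 + 5 + 3 + 1 + 4 + 5 + 2 = 23
Mean = 23 / 7 = 3.3

3.3


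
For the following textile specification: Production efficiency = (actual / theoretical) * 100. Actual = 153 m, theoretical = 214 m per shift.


Formula: Efficiency% = (Actual output / Theoretical output) * 100
Efficiency% = (153 / 214) * 100
Efficiency% = 0.714953 * 100 = 71.4953% ≈ 71.5%

71.5%


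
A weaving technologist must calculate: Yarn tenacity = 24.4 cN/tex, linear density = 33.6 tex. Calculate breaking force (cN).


Formula: Breaking force = Tenacity * Linear density
F = 24.4 cN/tex * 33.6 tex
F = 819.84 cN

819.84 cN


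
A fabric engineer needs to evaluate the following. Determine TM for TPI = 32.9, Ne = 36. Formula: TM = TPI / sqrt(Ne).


Formula: TM = TPI / sqrt(Ne)
Step 1: sqrt(Ne) = sqrt(36) = 6
Step 2: TM = 32.9 / 6 = 5.48

5.48 TM


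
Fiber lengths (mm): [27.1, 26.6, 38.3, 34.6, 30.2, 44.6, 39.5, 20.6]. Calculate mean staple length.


Formula: Mean = sum of lengths / count
Sum = 27.1 + 26.6 + 38.3 + 34.6 + 30.2 + 44.6 + 39.5 + 20.6
Sum = 261.5 mm
Mean = 261.5 / 8 = 32.69 mm

32.69 mm


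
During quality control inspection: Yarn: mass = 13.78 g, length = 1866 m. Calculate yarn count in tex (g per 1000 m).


Formula: Tex = (mass_g / length_m) * 1000
Substituting: Tex = (13.78 / 1866) * 1000
Intermediate: 13.78 / 1866 = 0.00738478 g/m
Tex = 0.00738478 * 1000 = 7.38 tex

7.38 tex


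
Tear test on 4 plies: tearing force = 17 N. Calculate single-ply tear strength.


Formula: Per-ply strength = Total force / Number of plies
Per-ply = 17 N / 4
Per-ply = 4.25 N

4.25 N


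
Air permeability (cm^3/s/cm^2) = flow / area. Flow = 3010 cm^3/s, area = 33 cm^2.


Formula: Air Permeability = Airflow / Test Area
AP = 3010 cm^3/s / 33 cm^2
AP = 91.2 cm^3/s/cm^2

91.2 cm^3/s/cm^2


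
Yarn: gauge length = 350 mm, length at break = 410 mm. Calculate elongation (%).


Formula: Elongation (%) = ((L_break - L0) / L0) * 100
Step 1: Extension = 410 - 350 = 60 mm
Step 2: Elongation = (60 / 350) * 100
Step 3: Elongation = 0.171429 * 100 = 17.1429% ≈ 17.1%

17.1%


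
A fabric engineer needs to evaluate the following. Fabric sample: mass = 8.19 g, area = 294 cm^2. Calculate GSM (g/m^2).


Formula: GSM = mass_g / area_m2
Step 1: Convert area: 294 cm^2 = 294 / 10000 = 0.0294 m^2
Step 2: GSM = 8.19 g / 0.0294 m^2 = 278.6 g/m^2

278.6 g/m^2


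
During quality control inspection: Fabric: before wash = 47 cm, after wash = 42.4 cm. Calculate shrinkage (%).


Formula: Shrinkage% = ((L_before - L_after) / L_before) * 100
Step 1: Shrinkage = 47 - 42.4 = 4.6 cm
Step 2: Shrinkage% = (4.6 / 47) * 100
Step 3: Shrinkage% = 0.097872 * 100 = 9.7872% ≈ 9.8%

9.8%


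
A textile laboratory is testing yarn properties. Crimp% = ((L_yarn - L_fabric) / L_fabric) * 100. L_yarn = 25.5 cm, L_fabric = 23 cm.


Formula: Crimp% = ((L_yarn - L_fabric) / L_fabric) * 100
Step 1: Extension = 25.5 - 23 = 2.5 cm
Step 2: Crimp% = (2.5 / 23) * 100
Step 3: Crimp% = 0.108696 * 100 = 10.8696% ≈ 10.9%

10.9%


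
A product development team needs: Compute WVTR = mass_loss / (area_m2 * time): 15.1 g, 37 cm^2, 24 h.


Formula: WVTR = mass_loss / (area * time)
Step 1: Convert area: 37 cm^2 = 0.0037 m^2
Step 2: WVTR = 15.1 g / (0.0037 m^2 * 24 h)
Step 3: WVTR = 15.1 / 0.0888 = 170.0 g/m^2/h

170.0 g/m^2/h


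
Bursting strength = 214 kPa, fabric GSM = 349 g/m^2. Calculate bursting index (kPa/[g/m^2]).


Formula: Bursting Index = Bursting Strength / Fabric GSM
BI = 214 kPa / 349 g/m^2
BI = 0.613 kPa/(g/m^2)

0.613 kPa/(g/m^2)


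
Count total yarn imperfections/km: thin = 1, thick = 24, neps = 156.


Formula: Total = thin places + thick places + neps
Total = 1 + 24 + 156
Total = 181 imperfections/km

181 imperfections/km


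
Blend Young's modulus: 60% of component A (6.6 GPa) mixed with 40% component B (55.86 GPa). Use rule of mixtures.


Formula: Blend property = (fraction_A * property_A) + (fraction_B * property_B)
Step 1: Contribution A = 60/100 * 6.6 GPa = 3.96 GPa
Step 2: Contribution B = 40/100 * 55.86 GPa = 22.344 GPa
Step 3: Blend Young's modulus = 3.96 + 22.344 = 26.304 GPa

26.304 GPa


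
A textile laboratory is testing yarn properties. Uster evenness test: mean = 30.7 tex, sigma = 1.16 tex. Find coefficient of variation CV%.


Formula: CV% = (standard deviation / mean) * 100
Step 1: Ratio = 1.16 / 30.7 = 0.037785
Step 2: CV% = 0.037785 * 100 = 3.7785% ≈ 3.8%

3.8%


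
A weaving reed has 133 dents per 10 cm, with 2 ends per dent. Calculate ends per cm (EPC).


Formula: EPC = (dents per 10 cm * ends per dent) / 10
Step 1: Total ends per 10 cm = 133 * 2 = 266
Step 2: EPC = 266 / 10 = 26.6 ends/cm

26.6 ends/cm


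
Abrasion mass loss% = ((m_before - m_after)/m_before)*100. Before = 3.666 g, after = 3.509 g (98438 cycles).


Formula: Mass loss% = ((m_before - m_after) / m_before) * 100
Step 1: Mass loss = 3.666 - 3.509 = 0.157 g
Step 2: Ratio = 0.157 / 3.666 = 0.042826
Step 3: Mass loss% = 0.042826 * 100 = 4.2826% ≈ 4.28%

4.28%


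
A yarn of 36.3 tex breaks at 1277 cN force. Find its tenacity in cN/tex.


Formula: Tenacity = Breaking force / Linear density
Tenacity = 1277 cN / 36.3 tex
Tenacity = 35.18 cN/tex

35.18 cN/tex


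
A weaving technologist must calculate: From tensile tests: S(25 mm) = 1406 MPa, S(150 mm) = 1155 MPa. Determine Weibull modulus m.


Formula: m = ln(L1/L2) / ln(S2/S1)
Step 1: ln(L1/L2) = ln(25/150) = -1.79176
Step 2: S2/S1 = 1155/1406 = 0.82148
Step 3: ln(S2/S1) = ln(0.82148) = -0.19665
Step 4: m = -1.79176 / -0.19665 = 9.11

9.11 (Weibull m)


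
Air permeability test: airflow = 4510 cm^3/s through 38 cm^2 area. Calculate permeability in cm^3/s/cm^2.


Formula: Air Permeability = Airflow / Test Area
AP = 4510 cm^3/s / 38 cm^2
AP = 118.7 cm^3/s/cm^2

118.7 cm^3/s/cm^2


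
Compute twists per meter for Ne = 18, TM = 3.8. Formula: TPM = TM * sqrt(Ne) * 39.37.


Formula: TPM = TM * sqrt(Ne) * 39.37
Step 1: sqrt(Ne) = sqrt(18) = 4.2426
Step 2: TM * sqrt(Ne) = 3.8 * 4.2426 = 16.1219
Step 3: TPM = 16.1219 * 39.37 = 635 twists/m

635 twists/m


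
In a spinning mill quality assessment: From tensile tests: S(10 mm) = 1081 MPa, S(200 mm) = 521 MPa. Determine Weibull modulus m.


Formula: m = ln(L1/L2) / ln(S2/S1)
Step 1: ln(L1/L2) = ln(10/200) = -2.99573
Step 2: S2/S1 = 521/1081 = 0.48196
Step 3: ln(S2/S1) = ln(0.48196) = -0.72989
Step 4: m = -2.99573 / -0.72989 = 4.10

4.10 (Weibull m)


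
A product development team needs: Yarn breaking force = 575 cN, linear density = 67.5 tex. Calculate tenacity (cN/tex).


Formula: Tenacity = Breaking force / Linear density
Tenacity = 575 cN / 67.5 tex
Tenacity = 8.52 cN/tex

8.52 cN/tex


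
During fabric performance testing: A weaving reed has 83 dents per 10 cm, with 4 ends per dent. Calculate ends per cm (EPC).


Formula: EPC = (dents per 10 cm * ends per dent) / 10
Step 1: Total ends per 10 cm = 83 * 4 = 332
Step 2: EPC = 332 / 10 = 33.2 ends/cm

33.2 ends/cm


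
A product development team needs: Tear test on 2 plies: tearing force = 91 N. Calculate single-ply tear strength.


Formula: Per-ply strength = Total force / Number of plies
Per-ply = 91 N / 2
Per-ply = 45.5 N

45.5 N


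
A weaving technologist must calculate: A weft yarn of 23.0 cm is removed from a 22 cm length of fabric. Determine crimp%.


Formula: Crimp% = ((L_yarn - L_fabric) / L_fabric) * 100
Step 1: Extension = 23.0 - 22 = 1.0 cm
Step 2: Crimp% = (1.0 / 22) * 100
Step 3: Crimp% = 0.045455 * 100 = 4.5455% ≈ 4.5%

4.5%


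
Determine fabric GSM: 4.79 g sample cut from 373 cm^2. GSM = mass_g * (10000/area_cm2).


Formula: GSM = mass_g / area_m2
Step 1: Convert area: 373 cm^2 = 373 / 10000 = 0.0373 m^2
Step 2: GSM = 4.79 g / 0.0373 m^2 = 128.4 g/m^2

128.4 g/m^2


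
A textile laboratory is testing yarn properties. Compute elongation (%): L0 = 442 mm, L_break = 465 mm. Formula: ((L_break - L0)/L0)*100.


Formula: Elongation (%) = ((L_break - L0) / L0) * 100
Step 1: Extension = 465 - 442 = 23 mm
Step 2: Elongation = (23 / 442) * 100
Step 3: Elongation = 0.052036 * 100 = 5.2036% ≈ 5.2%

5.2%


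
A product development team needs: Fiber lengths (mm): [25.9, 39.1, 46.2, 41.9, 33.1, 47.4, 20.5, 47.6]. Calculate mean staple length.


Formula: Mean = sum of lengths / count
Sum = 25.9 + 39.1 + 46.2 + 41.9 + 33.1 + 47.4 + 20.5 + 47.6
Sum = 301.7 mm
Mean = 301.7 / 8 = 37.71 mm

37.71 mm


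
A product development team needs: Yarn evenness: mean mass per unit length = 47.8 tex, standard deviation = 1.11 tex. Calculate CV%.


Formula: CV% = (standard deviation / mean) * 100
Step 1: Ratio = 1.11 / 47.8 = 0.023222
Step 2: CV% = 0.023222 * 100 = 2.3222% ≈ 2.3%

2.3%


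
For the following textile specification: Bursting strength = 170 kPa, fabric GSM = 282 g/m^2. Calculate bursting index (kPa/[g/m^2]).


Formula: Bursting Index = Bursting Strength / Fabric GSM
BI = 170 kPa / 282 g/m^2
BI = 0.603 kPa/(g/m^2)

0.603 kPa/(g/m^2)


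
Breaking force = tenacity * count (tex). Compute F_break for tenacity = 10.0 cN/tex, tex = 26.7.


Formula: Breaking force = Tenacity * Linear density
F = 10.0 cN/tex * 26.7 tex
F = 267.00 cN

267.00 cN


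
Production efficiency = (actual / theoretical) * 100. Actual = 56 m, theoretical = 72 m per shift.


Formula: Efficiency% = (Actual output / Theoretical output) * 100
Efficiency% = (56 / 72) * 100
Efficiency% = 0.777778 * 100 = 77.7778% ≈ 77.8%

77.8%


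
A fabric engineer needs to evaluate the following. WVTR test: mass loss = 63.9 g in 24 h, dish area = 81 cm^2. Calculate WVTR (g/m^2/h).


Formula: WVTR = mass_loss / (area * time)
Step 1: Convert area: 81 cm^2 = 0.0081 m^2
Step 2: WVTR = 63.9 g / (0.0081 m^2 * 24 h)
Step 3: WVTR = 63.9 / 0.1944 = 328.7 g/m^2/h

328.7 g/m^2/h


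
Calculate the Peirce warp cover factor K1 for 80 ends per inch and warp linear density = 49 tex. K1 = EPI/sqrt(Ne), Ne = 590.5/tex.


Formula: K1 = EPI / sqrt(Ne), with Ne = 590.5 / tex_warp
Step 1: Ne = 590.5 / 49 = 12.051
Step 2: sqrt(Ne) = sqrt(12.051) = 3.4715
Step 3: K1 = 80 / 3.4715 = 23.0

23.0


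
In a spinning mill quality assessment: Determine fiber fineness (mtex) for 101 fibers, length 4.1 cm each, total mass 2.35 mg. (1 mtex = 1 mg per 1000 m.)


Formula: fineness (mtex) = mass (mg) / total length (km) = (mass_mg / total_length_m) * 1000
Step 1: Convert fiber length: 4.1 cm = 0.041 m
Step 2: Total fiber length = 101 * 0.041 = 4.141 m
Step 3: Linear density = 2.35 mg / 4.141 m = 0.5675 mg/m
Step 4: fineness = 0.5675 * 1000 = 567.5 mtex

567.5 mtex


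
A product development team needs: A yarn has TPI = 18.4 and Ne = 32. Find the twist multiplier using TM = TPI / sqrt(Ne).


Formula: TM = TPI / sqrt(Ne)
Step 1: sqrt(Ne) = sqrt(32) = 5.6569
Step 2: TM = 18.4 / 5.6569 = 3.25

3.25 TM


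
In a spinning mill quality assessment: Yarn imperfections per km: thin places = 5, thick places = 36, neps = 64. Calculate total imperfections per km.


Formula: Total = thin places + thick places + neps
Total = 5 + 36 + 64
Total = 105 imperfections/km

105 imperfections/km


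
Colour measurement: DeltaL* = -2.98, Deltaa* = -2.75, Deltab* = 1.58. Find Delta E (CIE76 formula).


Formula: Delta E = sqrt(dL*^2 + da*^2 + db*^2)
Step 1: dL*^2 = (-2.98)^2 = 8.8804
Step 2: da*^2 = (-2.75)^2 = 7.5625
Step 3: db*^2 = 1.58^2 = 2.4964
Step 4: Sum = 8.8804 + 7.5625 + 2.4964 = 18.9393
Step 5: Delta E = sqrt(18.9393) = 4.35

4.35 Delta E


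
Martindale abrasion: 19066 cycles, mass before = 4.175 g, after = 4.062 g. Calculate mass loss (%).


Formula: Mass loss% = ((m_before - m_after) / m_before) * 100
Step 1: Mass loss = 4.175 - 4.062 = 0.113 g
Step 2: Ratio = 0.113 / 4.175 = 0.0270659
Step 3: Mass loss% = 0.0270659 * 100 = 2.70659% ≈ 2.71%

2.71%


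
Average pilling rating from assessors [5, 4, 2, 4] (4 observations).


Formula: Mean = sum / count
Sum = 5 + 4 + 2 + 4 = 15
Mean = 15 / 4 = 3.8

3.8


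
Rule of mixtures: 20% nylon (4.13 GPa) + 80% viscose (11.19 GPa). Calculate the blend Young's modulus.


Formula: Blend property = (fraction_A * property_A) + (fraction_B * property_B)
Step 1: Contribution A = 20/100 * 4.13 GPa = 0.826 GPa
Step 2: Contribution B = 80/100 * 11.19 GPa = 8.952 GPa
Step 3: Blend Young's modulus = 0.826 + 8.952 = 9.778 GPa

9.778 GPa


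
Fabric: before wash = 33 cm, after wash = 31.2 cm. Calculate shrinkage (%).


Formula: Shrinkage% = ((L_before - L_after) / L_before) * 100
Step 1: Shrinkage = 33 - 31.2 = 1.8 cm
Step 2: Shrinkage% = (1.8 / 33) * 100
Step 3: Shrinkage% = 0.054545 * 100 = 5.4545% ≈ 5.5%

5.5%


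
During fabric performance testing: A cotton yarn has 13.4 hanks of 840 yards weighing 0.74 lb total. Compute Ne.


Formula: Ne = hanks / mass_lb
Substituting: Ne = 13.4 / 0.74
Ne = 18.1

18.1 Ne


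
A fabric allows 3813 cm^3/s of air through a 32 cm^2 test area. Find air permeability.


Formula: Air Permeability = Airflow / Test Area
AP = 3813 cm^3/s / 32 cm^2
AP = 119.2 cm^3/s/cm^2

119.2 cm^3/s/cm^2


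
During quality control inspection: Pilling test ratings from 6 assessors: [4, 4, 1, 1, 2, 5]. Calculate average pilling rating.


Formula: Mean = sum / count
Sum = 4 + 4 + 1 + 1 + 2 + 5 = 17
Mean = 17 / 6 = 2.8

2.8


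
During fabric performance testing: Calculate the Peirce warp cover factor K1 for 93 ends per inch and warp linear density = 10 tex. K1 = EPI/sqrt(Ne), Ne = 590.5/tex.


Formula: K1 = EPI / sqrt(Ne), with Ne = 590.5 / tex_warp
Step 1: Ne = 590.5 / 10 = 59.05
Step 2: sqrt(Ne) = sqrt(59.05) = 7.6844
Step 3: K1 = 93 / 7.6844 = 12.1

12.1


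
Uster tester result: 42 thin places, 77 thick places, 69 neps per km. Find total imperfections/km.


Formula: Total = thin places + thick places + neps
Total = 42 + 77 + 69
Total = 188 imperfections/km

188 imperfections/km


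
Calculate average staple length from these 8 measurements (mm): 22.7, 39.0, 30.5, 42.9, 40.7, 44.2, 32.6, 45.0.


Formula: Mean = sum of lengths / count
Sum = 22.7 + 39.0 + 30.5 + 42.9 + 40.7 + 44.2 + 32.6 + 45.0
Sum = 297.6 mm
Mean = 297.6 / 8 = 37.20 mm

37.20 mm


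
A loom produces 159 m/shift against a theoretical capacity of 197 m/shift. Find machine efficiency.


Formula: Efficiency% = (Actual output / Theoretical output) * 100
Efficiency% = (159 / 197) * 100
Efficiency% = 0.807107 * 100 = 80.7107% ≈ 80.7%

80.7%


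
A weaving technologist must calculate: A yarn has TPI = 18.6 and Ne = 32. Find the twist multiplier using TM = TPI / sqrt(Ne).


Formula: TM = TPI / sqrt(Ne)
Step 1: sqrt(Ne) = sqrt(32) = 5.6569
Step 2: TM = 18.6 / 5.6569 = 3.29

3.29 TM


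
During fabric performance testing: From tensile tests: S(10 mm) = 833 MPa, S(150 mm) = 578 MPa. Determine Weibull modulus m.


Formula: m = ln(L1/L2) / ln(S2/S1)
Step 1: ln(L1/L2) = ln(10/150) = -2.70805
Step 2: S2/S1 = 578/833 = 0.69388
Step 3: ln(S2/S1) = ln(0.69388) = -0.36546
Step 4: m = -2.70805 / -0.36546 = 7.41

7.41 (Weibull m)


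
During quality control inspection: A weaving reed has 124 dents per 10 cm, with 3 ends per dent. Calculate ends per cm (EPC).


Formula: EPC = (dents per 10 cm * ends per dent) / 10
Step 1: Total ends per 10 cm = 124 * 3 = 372
Step 2: EPC = 372 / 10 = 37.2 ends/cm

37.2 ends/cm


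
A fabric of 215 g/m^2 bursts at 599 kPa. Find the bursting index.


Formula: Bursting Index = Bursting Strength / Fabric GSM
BI = 599 kPa / 215 g/m^2
BI = 2.786 kPa/(g/m^2)

2.786 kPa/(g/m^2)


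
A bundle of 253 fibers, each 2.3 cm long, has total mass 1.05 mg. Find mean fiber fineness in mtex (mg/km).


Formula: fineness (mtex) = mass (mg) / total length (km) = (mass_mg / total_length_m) * 1000
Step 1: Convert fiber length: 2.3 cm = 0.023 m
Step 2: Total fiber length = 253 * 0.023 = 5.819 m
Step 3: Linear density = 1.05 mg / 5.819 m = 0.1804 mg/m
Step 4: fineness = 0.1804 * 1000 = 180.4 mtex

180.4 mtex


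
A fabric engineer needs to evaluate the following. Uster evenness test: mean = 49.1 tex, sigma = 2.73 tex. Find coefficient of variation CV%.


Formula: CV% = (standard deviation / mean) * 100
Step 1: Ratio = 2.73 / 49.1 = 0.055601
Step 2: CV% = 0.055601 * 100 = 5.5601% ≈ 5.6%

5.6%


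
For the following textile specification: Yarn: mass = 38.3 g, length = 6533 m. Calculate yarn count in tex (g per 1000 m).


Formula: Tex = (mass_g / length_m) * 1000
Substituting: Tex = (38.3 / 6533) * 1000
Intermediate: 38.3 / 6533 = 0.00586254 g/m
Tex = 0.00586254 * 1000 = 5.86 tex

5.86 tex


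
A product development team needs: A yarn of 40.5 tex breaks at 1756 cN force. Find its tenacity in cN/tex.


Formula: Tenacity = Breaking force / Linear density
Tenacity = 1756 cN / 40.5 tex
Tenacity = 43.36 cN/tex

43.36 cN/tex


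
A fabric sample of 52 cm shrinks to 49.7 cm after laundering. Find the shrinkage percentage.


Formula: Shrinkage% = ((L_before - L_after) / L_before) * 100
Step 1: Shrinkage = 52 - 49.7 = 2.3 cm
Step 2: Shrinkage% = (2.3 / 52) * 100
Step 3: Shrinkage% = 0.044231 * 100 = 4.4231% ≈ 4.4%

4.4%


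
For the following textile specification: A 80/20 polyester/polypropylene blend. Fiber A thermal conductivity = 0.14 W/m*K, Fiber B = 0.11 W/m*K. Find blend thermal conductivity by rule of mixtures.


Formula: Blend property = (fraction_A * property_A) + (fraction_B * property_B)
Step 1: Contribution A = 80/100 * 0.14 W/m*K = 0.112 W/m*K
Step 2: Contribution B = 20/100 * 0.11 W/m*K = 0.022 W/m*K
Step 3: Blend thermal conductivity = 0.112 + 0.022 = 0.134 W/m*K

0.134 W/m*K


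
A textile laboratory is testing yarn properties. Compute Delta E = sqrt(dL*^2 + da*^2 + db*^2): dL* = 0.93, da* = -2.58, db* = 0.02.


Formula: Delta E = sqrt(dL*^2 + da*^2 + db*^2)
Step 1: dL*^2 = 0.93^2 = 0.8649
Step 2: da*^2 = (-2.58)^2 = 6.6564
Step 3: db*^2 = 0.02^2 = 0.0004
Step 4: Sum = 0.8649 + 6.6564 + 0.0004 = 7.5217
Step 5: Delta E = sqrt(7.5217) = 2.74

2.74 Delta E


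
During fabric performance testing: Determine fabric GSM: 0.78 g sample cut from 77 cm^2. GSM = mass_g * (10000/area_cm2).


Formula: GSM = mass_g / area_m2
Step 1: Convert area: 77 cm^2 = 77 / 10000 = 0.0077 m^2
Step 2: GSM = 0.78 g / 0.0077 m^2 = 101.3 g/m^2

101.3 g/m^2


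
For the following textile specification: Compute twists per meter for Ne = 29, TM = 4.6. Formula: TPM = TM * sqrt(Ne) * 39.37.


Formula: TPM = TM * sqrt(Ne) * 39.37
Step 1: sqrt(Ne) = sqrt(29) = 5.3852
Step 2: TM * sqrt(Ne) = 4.6 * 5.3852 = 24.7719
Step 3: TPM = 24.7719 * 39.37 = 975 twists/m

975 twists/m


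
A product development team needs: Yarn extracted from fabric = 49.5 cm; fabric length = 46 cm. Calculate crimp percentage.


Formula: Crimp% = ((L_yarn - L_fabric) / L_fabric) * 100
Step 1: Extension = 49.5 - 46 = 3.5 cm
Step 2: Crimp% = (3.5 / 46) * 100
Step 3: Crimp% = 0.076087 * 100 = 7.6087% ≈ 7.6%

7.6%


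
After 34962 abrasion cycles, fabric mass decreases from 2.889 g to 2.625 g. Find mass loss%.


Formula: Mass loss% = ((m_before - m_after) / m_before) * 100
Step 1: Mass loss = 2.889 - 2.625 = 0.264 g
Step 2: Ratio = 0.264 / 2.889 = 0.0913811
Step 3: Mass loss% = 0.0913811 * 100 = 9.13811% ≈ 9.14%

9.14%


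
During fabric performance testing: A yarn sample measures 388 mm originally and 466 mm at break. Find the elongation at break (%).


Formula: Elongation (%) = ((L_break - L0) / L0) * 100
Step 1: Extension = 466 - 388 = 78 mm
Step 2: Elongation = (78 / 388) * 100
Step 3: Elongation = 0.201031 * 100 = 20.1031% ≈ 20.1%

20.1%


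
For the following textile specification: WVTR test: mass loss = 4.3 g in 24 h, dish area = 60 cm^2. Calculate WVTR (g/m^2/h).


Formula: WVTR = mass_loss / (area * time)
Step 1: Convert area: 60 cm^2 = 0.006 m^2
Step 2: WVTR = 4.3 g / (0.006 m^2 * 24 h)
Step 3: WVTR = 4.3 / 0.144 = 29.9 g/m^2/h

29.9 g/m^2/h


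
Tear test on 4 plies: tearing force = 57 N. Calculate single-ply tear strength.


Formula: Per-ply strength = Total force / Number of plies
Per-ply = 57 N / 4
Per-ply = 14.25 N

14.25 N


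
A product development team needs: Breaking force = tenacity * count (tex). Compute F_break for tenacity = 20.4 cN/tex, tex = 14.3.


Formula: Breaking force = Tenacity * Linear density
F = 20.4 cN/tex * 14.3 tex
F = 291.72 cN

291.72 cN


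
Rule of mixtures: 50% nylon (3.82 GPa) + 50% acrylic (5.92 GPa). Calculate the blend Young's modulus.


Formula: Blend property = (fraction_A * property_A) + (fraction_B * property_B)
Step 1: Contribution A = 50/100 * 3.82 GPa = 1.91 GPa
Step 2: Contribution B = 50/100 * 5.92 GPa = 2.96 GPa
Step 3: Blend Young's modulus = 1.91 + 2.96 = 4.87 GPa

4.87 GPa


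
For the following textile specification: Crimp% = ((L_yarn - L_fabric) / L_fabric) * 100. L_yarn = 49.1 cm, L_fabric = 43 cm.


Formula: Crimp% = ((L_yarn - L_fabric) / L_fabric) * 100
Step 1: Extension = 49.1 - 43 = 6.1 cm
Step 2: Crimp% = (6.1 / 43) * 100
Step 3: Crimp% = 0.14186 * 100 = 14.186% ≈ 14.2%

14.2%


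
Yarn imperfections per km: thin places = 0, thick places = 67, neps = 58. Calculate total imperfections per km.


Formula: Total = thin places + thick places + neps
Total = 0 + 67 + 58
Total = 125 imperfections/km

125 imperfections/km


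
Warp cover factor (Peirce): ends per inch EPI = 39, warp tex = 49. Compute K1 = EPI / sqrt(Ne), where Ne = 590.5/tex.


Formula: K1 = EPI / sqrt(Ne), with Ne = 590.5 / tex_warp
Step 1: Ne = 590.5 / 49 = 12.051
Step 2: sqrt(Ne) = sqrt(12.051) = 3.4715
Step 3: K1 = 39 / 3.4715 = 11.2

11.2


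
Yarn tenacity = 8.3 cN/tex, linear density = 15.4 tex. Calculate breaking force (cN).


Formula: Breaking force = Tenacity * Linear density
F = 8.3 cN/tex * 15.4 tex
F = 127.82 cN

127.82 cN


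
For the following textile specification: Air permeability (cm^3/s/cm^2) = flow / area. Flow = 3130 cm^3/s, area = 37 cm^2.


Formula: Air Permeability = Airflow / Test Area
AP = 3130 cm^3/s / 37 cm^2
AP = 84.6 cm^3/s/cm^2

84.6 cm^3/s/cm^2


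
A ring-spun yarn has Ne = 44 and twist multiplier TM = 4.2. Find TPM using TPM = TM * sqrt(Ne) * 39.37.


Formula: TPM = TM * sqrt(Ne) * 39.37
Step 1: sqrt(Ne) = sqrt(44) = 6.6332
Step 2: TM * sqrt(Ne) = 4.2 * 6.6332 = 27.8594
Step 3: TPM = 27.8594 * 39.37 = 1097 twists/m

1097 twists/m


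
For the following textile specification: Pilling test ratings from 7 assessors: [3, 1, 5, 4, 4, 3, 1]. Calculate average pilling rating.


Formula: Mean = sum / count
Sum = 3 + 1 + 5 + 4 + 4 + 3 + 1 = 21
Mean = 21 / 7 = 3.0

3.0


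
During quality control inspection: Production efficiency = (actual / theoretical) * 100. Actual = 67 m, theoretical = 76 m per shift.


Formula: Efficiency% = (Actual output / Theoretical output) * 100
Efficiency% = (67 / 76) * 100
Efficiency% = 0.881579 * 100 = 88.1579% ≈ 88.2%

88.2%


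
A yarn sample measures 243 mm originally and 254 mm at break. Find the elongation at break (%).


Formula: Elongation (%) = ((L_break - L0) / L0) * 100
Step 1: Extension = 254 - 243 = 11 mm
Step 2: Elongation = (11 / 243) * 100
Step 3: Elongation = 0.045267 * 100 = 4.5267% ≈ 4.5%

4.5%


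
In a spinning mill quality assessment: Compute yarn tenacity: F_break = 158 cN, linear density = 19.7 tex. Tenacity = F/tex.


Formula: Tenacity = Breaking force / Linear density
Tenacity = 158 cN / 19.7 tex
Tenacity = 8.02 cN/tex

8.02 cN/tex


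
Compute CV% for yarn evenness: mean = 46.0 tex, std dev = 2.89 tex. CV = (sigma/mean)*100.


Formula: CV% = (standard deviation / mean) * 100
Step 1: Ratio = 2.89 / 46.0 = 0.062826
Step 2: CV% = 0.062826 * 100 = 6.2826% ≈ 6.3%

6.3%


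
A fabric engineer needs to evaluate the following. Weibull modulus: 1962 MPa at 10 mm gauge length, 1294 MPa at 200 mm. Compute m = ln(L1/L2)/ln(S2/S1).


Formula: m = ln(L1/L2) / ln(S2/S1)
Step 1: ln(L1/L2) = ln(10/200) = -2.99573
Step 2: S2/S1 = 1294/1962 = 0.65953
Step 3: ln(S2/S1) = ln(0.65953) = -0.41623
Step 4: m = -2.99573 / -0.41623 = 7.20

7.20 (Weibull m)


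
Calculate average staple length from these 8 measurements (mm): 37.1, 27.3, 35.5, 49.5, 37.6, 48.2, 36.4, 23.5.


Formula: Mean = sum of lengths / count
Sum = 37.1 + 27.3 + 35.5 + 49.5 + 37.6 + 48.2 + 36.4 + 23.5
Sum = 295.1 mm
Mean = 295.1 / 8 = 36.89 mm

36.89 mm


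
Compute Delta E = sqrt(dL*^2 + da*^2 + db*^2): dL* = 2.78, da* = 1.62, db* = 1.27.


Formula: Delta E = sqrt(dL*^2 + da*^2 + db*^2)
Step 1: dL*^2 = 2.78^2 = 7.7284
Step 2: da*^2 = 1.62^2 = 2.6244
Step 3: db*^2 = 1.27^2 = 1.6129
Step 4: Sum = 7.7284 + 2.6244 + 1.6129 = 11.9657
Step 5: Delta E = sqrt(11.9657) = 3.46

3.46 Delta E


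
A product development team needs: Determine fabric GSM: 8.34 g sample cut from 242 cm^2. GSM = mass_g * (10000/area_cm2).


Formula: GSM = mass_g / area_m2
Step 1: Convert area: 242 cm^2 = 242 / 10000 = 0.0242 m^2
Step 2: GSM = 8.34 g / 0.0242 m^2 = 344.6 g/m^2

344.6 g/m^2


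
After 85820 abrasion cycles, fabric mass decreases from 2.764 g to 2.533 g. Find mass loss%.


Formula: Mass loss% = ((m_before - m_after) / m_before) * 100
Step 1: Mass loss = 2.764 - 2.533 = 0.231 g
Step 2: Ratio = 0.231 / 2.764 = 0.0835745
Step 3: Mass loss% = 0.0835745 * 100 = 8.35745% ≈ 8.36%

8.36%


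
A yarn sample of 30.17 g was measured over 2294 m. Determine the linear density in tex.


Formula: Tex = (mass_g / length_m) * 1000
Substituting: Tex = (30.17 / 2294) * 1000
Intermediate: 30.17 / 2294 = 0.0131517 g/m
Tex = 0.0131517 * 1000 = 13.15 tex

13.15 tex


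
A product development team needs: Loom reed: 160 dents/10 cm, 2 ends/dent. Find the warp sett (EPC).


Formula: EPC = (dents per 10 cm * ends per dent) / 10
Step 1: Total ends per 10 cm = 160 * 2 = 320
Step 2: EPC = 320 / 10 = 32.0 ends/cm

32.0 ends/cm


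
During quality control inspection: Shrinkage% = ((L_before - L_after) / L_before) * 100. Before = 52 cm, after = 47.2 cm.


Formula: Shrinkage% = ((L_before - L_after) / L_before) * 100
Step 1: Shrinkage = 52 - 47.2 = 4.8 cm
Step 2: Shrinkage% = (4.8 / 52) * 100
Step 3: Shrinkage% = 0.092308 * 100 = 9.2308% ≈ 9.2%

9.2%


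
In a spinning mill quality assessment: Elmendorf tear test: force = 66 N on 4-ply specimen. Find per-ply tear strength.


Formula: Per-ply strength = Total force / Number of plies
Per-ply = 66 N / 4
Per-ply = 16.5 N

16.5 N


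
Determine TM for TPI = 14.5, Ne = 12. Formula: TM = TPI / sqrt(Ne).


Formula: TM = TPI / sqrt(Ne)
Step 1: sqrt(Ne) = sqrt(12) = 3.4641
Step 2: TM = 14.5 / 3.4641 = 4.19

4.19 TM


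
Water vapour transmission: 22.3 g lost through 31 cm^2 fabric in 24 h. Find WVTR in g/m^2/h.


Formula: WVTR = mass_loss / (area * time)
Step 1: Convert area: 31 cm^2 = 0.0031 m^2
Step 2: WVTR = 22.3 g / (0.0031 m^2 * 24 h)
Step 3: WVTR = 22.3 / 0.0744 = 299.7 g/m^2/h

299.7 g/m^2/h


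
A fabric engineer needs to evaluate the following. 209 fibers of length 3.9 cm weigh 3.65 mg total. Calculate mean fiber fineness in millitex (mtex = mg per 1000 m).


Formula: fineness (mtex) = mass (mg) / total length (km) = (mass_mg / total_length_m) * 1000
Step 1: Convert fiber length: 3.9 cm = 0.039 m
Step 2: Total fiber length = 209 * 0.039 = 8.151 m
Step 3: Linear density = 3.65 mg / 8.151 m = 0.4478 mg/m
Step 4: fineness = 0.4478 * 1000 = 447.8 mtex

447.8 mtex
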